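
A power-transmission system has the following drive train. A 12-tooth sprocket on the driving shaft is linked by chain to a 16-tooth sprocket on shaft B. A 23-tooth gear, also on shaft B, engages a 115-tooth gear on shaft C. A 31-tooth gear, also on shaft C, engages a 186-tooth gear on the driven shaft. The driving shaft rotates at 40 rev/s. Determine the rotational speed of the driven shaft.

1 rev/s

chain 16/12 = 1.3333 → 40/1.3333 = 30 rev/s
gear mesh 115/23 = 5 → 30/5 = 6 rev/s
gear mesh 186/31 = 6 → 6/6 = 1 rev/s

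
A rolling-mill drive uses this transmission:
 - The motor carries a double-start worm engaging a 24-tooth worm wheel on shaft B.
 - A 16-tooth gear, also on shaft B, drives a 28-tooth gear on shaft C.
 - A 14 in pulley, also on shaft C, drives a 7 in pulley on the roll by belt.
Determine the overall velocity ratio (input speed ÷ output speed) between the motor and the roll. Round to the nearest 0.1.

Each stage contributes driven/driver: worm 24/2 = 12, gear mesh 28/16 = 1.75, belt 7/14 = 0.5.
Overall: 12 × 1.75 × 0.5 = 10.5.

10.5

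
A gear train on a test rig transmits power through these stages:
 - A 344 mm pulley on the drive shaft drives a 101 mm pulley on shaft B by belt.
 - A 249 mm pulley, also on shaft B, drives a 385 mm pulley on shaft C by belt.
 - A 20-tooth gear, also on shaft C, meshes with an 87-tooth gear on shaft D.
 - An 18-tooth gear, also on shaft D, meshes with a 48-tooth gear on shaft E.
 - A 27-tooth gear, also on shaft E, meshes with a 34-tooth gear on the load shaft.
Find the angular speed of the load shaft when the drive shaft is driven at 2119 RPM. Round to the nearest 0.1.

319.5 RPM

the drive shaft → shaft B (belt, 101/344): 2119 ÷ 0.2936 = 7217.2 RPM
shaft B → shaft C (belt, 385/249): 7217.2 ÷ 1.5462 = 4667.7 RPM
shaft C → shaft D (gear mesh, 87/20): 4667.7 ÷ 4.35 = 1073 RPM
shaft D → shaft E (gear mesh, 48/18): 1073 ÷ 2.6667 = 402.39 RPM
shaft E → the load shaft (gear mesh, 34/27): 402.39 ÷ 1.2593 = 319.55 RPM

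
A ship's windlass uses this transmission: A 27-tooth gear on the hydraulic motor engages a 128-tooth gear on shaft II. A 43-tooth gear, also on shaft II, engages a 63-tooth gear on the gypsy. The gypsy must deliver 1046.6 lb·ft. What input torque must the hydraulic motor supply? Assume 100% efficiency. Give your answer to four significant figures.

150.7 lb·ft

Overall ratio R = 4.7407 × 1.4651 = 6.9457.
Input torque = output torque / R = 1046.6 / 6.9457 = 150.68 lb·ft.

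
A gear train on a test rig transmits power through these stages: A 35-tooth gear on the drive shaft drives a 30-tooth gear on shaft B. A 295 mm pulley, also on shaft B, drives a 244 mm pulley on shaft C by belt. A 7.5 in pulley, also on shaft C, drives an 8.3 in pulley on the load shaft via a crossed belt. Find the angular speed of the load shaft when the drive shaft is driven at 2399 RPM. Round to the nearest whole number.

the drive shaft → shaft B (gear mesh, 30/35): 2399 ÷ 0.85714 = 2798.8 RPM
shaft B → shaft C (belt, 244/295): 2798.8 ÷ 0.82712 = 3383.8 RPM
shaft C → the load shaft (belt, 8.3/7.5): 3383.8 ÷ 1.1067 = 3057.7 RPM

3058 RPM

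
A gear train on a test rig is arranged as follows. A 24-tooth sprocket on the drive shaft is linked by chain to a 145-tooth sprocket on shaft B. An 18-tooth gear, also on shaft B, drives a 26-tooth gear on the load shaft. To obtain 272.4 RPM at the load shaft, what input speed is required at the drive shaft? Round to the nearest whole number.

2377 RPM

Overall ratio R = 6.0417 × 1.4444 = 8.7269.
Required input speed = output speed × R = 272.4 × 8.7269 = 2377.2 RPM.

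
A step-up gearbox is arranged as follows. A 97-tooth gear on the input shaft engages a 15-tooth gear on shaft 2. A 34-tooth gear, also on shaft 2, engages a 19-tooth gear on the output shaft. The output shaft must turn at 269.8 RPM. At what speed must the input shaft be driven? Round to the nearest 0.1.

Overall ratio R = 0.15464 × 0.55882 = 0.086416.
Required input speed = output speed × R = 269.8 × 0.086416 = 23.315 RPM.

23.3 RPM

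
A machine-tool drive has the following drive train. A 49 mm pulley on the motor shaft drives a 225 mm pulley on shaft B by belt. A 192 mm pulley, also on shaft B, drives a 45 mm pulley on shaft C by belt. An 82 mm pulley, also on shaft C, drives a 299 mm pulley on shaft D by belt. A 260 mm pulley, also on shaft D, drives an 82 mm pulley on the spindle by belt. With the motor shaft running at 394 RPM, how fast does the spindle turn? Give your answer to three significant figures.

the motor shaft → shaft B (belt, 225/49): 394 ÷ 4.5918 = 85.804 RPM
shaft B → shaft C (belt, 45/192): 85.804 ÷ 0.23438 = 366.1 RPM
shaft C → shaft D (belt, 299/82): 366.1 ÷ 3.6463 = 100.4 RPM
shaft D → the spindle (belt, 82/260): 100.4 ÷ 0.31538 = 318.35 RPM

318 RPM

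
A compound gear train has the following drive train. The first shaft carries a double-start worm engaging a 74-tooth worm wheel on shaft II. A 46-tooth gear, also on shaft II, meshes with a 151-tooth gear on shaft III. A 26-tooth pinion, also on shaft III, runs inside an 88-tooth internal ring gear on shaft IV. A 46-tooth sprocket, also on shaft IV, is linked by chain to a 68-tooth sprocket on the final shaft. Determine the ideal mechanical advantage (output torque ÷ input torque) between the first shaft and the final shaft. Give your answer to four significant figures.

Each stage contributes driven/driver: worm 74/2 = 37, gear mesh 151/46 = 3.2826, internal gear 88/26 = 3.3846, chain 68/46 = 1.4783.
Overall: 37 × 3.2826 × 3.3846 × 1.4783 = 607.69.

607.7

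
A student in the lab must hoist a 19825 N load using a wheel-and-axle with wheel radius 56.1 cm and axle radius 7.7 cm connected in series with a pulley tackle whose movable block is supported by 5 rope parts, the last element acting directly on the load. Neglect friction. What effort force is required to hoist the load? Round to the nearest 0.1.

544.2 N

Wheel-and-axle MA = R/r = 56.1/7.7 = 7.2857.
Block-and-tackle MA = number of supporting rope parts = 5.
Combined ideal MA = 7.2857 × 5 = 36.429.
Effort = load / MA = 19825 / 36.429 = 544.22 N.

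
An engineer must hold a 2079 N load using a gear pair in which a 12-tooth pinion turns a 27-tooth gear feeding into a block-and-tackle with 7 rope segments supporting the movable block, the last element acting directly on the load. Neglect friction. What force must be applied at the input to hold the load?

Gear pair MA = 27/12 = 2.25.
Block-and-tackle MA = number of supporting rope parts = 7.
Combined ideal MA = 2.25 × 7 = 15.75.
Effort = load / MA = 2079 / 15.75 = 132 N.

132 N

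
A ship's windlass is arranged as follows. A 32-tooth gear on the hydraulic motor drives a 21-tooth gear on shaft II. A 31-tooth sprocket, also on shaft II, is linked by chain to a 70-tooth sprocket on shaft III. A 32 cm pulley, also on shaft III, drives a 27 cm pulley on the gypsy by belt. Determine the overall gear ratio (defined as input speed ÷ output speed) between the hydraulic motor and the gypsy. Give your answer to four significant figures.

1.250

Each stage contributes driven/driver: gear mesh 21/32 = 0.65625, chain 70/31 = 2.2581, belt 27/32 = 0.84375.
Overall: 0.65625 × 2.2581 × 0.84375 = 1.2503.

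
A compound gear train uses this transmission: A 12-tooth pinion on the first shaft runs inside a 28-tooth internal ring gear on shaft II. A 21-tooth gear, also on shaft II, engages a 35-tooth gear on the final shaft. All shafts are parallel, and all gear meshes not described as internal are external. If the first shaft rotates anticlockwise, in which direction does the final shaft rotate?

the first shaft → shaft II: internal mesh, same direction → CCW.
shaft II → the final shaft: external mesh, 1 reversal → CW.
1 reversal in total — an odd number — so the final shaft turns opposite to the first shaft.

clockwise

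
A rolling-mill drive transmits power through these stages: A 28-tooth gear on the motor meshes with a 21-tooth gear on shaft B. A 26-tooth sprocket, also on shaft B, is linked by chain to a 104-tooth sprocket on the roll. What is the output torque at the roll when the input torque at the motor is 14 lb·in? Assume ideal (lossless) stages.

Gear mesh: ratio = 21/28 = 0.75; torque at shaft B = 14 × 0.75 = 10.5 lb·in.
Chain: ratio = 104/26 = 4; torque at the roll = 10.5 × 4 = 42 lb·in.

42 lb·in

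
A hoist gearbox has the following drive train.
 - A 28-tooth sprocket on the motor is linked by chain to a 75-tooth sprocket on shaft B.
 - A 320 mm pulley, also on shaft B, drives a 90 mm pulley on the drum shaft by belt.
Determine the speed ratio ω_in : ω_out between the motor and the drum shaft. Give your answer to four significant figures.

0.7533

Each stage contributes driven/driver: chain 75/28 = 2.6786, belt 90/320 = 0.28125.
Overall: 2.6786 × 0.28125 = 0.75335.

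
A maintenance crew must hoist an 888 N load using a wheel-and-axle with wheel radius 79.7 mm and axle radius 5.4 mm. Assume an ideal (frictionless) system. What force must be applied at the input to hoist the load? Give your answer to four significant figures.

Wheel-and-axle MA = R/r = 79.7/5.4 = 14.759.
Effort = load / MA = 888 / 14.759 = 60.166 N.

60.17 N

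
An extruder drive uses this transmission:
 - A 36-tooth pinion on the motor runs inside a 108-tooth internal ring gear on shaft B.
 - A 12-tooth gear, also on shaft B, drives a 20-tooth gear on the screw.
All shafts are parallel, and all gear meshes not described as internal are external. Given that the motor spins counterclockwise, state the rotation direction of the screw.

clockwise

the motor → shaft B: internal mesh, same direction → CCW.
shaft B → the screw: external mesh, 1 reversal → CW.
1 reversal in total — an odd number — so the screw turns opposite to the motor.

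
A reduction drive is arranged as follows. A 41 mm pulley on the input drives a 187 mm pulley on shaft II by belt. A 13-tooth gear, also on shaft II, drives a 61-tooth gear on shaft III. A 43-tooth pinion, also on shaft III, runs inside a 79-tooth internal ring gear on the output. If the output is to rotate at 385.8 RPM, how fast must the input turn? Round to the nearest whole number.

Overall ratio R = 4.561 × 4.6923 × 1.8372 = 39.319.
Required input speed = output speed × R = 385.8 × 39.319 = 15169 RPM.

15169 RPM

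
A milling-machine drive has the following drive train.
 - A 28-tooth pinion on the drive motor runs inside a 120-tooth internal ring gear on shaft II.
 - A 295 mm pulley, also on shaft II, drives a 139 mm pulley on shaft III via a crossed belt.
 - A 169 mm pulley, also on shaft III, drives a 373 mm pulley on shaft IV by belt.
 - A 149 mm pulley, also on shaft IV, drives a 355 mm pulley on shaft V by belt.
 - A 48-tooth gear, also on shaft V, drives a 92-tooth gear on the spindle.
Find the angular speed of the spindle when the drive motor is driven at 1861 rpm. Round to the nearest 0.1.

internal gear 120/28 = 4.2857 → 1861/4.2857 = 434.23 rpm
belt 139/295 = 0.47119 → 434.23/0.47119 = 921.57 rpm
belt 373/169 = 2.2071 → 921.57/2.2071 = 417.55 rpm
belt 355/149 = 2.3826 → 417.55/2.3826 = 175.25 rpm
gear mesh 92/48 = 1.9167 → 175.25/1.9167 = 91.436 rpm

91.4 rpm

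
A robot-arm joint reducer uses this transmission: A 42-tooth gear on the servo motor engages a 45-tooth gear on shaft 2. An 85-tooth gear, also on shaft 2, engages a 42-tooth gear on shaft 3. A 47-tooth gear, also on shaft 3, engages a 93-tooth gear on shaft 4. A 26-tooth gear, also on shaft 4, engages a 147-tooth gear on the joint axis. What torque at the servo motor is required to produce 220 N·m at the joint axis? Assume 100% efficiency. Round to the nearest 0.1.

Overall ratio R = 1.0714 × 0.49412 × 1.9787 × 5.6538 = 5.9227.
Input torque = output torque / R = 220 / 5.9227 = 37.145 N·m.

37.1 N·m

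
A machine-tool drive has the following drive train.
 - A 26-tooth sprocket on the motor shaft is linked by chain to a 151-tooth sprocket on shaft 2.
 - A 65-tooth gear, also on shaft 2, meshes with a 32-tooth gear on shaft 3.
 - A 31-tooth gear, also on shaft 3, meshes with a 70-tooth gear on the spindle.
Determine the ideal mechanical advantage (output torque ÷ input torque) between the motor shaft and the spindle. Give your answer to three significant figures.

6.46

Each stage contributes driven/driver: chain 151/26 = 5.8077, gear mesh 32/65 = 0.49231, gear mesh 70/31 = 2.2581.
Overall: 5.8077 × 0.49231 × 2.2581 = 6.4562.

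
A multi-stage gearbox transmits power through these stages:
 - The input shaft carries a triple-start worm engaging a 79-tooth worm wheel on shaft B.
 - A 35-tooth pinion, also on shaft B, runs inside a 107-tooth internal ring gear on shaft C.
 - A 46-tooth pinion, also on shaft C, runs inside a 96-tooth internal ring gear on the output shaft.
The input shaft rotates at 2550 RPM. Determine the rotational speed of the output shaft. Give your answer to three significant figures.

15.2 RPM

Worm: ratio = 79/3 = 26.333, so shaft B turns at 2550 / 26.333 = 96.835 RPM.
Internal gear: ratio = 107/35 = 3.0571, so shaft C turns at 96.835 / 3.0571 = 31.675 RPM.
Internal gear: ratio = 96/46 = 2.087, so the output shaft turns at 31.675 / 2.087 = 15.178 RPM.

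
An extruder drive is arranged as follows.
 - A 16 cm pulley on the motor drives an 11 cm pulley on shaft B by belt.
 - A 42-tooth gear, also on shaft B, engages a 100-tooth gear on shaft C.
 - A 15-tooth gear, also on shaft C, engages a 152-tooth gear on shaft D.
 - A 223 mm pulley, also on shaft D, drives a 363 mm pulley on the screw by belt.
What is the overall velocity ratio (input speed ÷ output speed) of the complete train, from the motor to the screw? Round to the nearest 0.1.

Each stage contributes driven/driver: belt 11/16 = 0.6875, gear mesh 100/42 = 2.381, gear mesh 152/15 = 10.133, belt 363/223 = 1.6278.
Overall: 0.6875 × 2.381 × 10.133 × 1.6278 = 27.001.

27.0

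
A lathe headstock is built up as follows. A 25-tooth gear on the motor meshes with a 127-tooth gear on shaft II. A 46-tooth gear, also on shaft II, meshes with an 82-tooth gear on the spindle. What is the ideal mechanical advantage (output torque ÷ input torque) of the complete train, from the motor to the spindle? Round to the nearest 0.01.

Each stage contributes driven/driver: gear mesh 127/25 = 5.08, gear mesh 82/46 = 1.7826.
Overall: 5.08 × 1.7826 = 9.0557.

9.06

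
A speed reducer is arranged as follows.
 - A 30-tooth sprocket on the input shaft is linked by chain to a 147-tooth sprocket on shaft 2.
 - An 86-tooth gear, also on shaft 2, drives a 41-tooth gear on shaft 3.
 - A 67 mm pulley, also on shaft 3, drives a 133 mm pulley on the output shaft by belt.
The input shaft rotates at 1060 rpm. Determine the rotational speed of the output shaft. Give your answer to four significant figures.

228.6 rpm

the input shaft → shaft 2 (chain, 147/30): 1060 ÷ 4.9 = 216.33 rpm
shaft 2 → shaft 3 (gear mesh, 41/86): 216.33 ÷ 0.47674 = 453.76 rpm
shaft 3 → the output shaft (belt, 133/67): 453.76 ÷ 1.9851 = 228.58 rpm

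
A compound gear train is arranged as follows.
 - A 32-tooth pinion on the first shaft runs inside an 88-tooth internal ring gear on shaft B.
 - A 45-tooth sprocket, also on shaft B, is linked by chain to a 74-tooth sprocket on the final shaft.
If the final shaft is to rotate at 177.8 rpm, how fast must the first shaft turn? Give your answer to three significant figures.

804 rpm

Overall ratio R = 2.75 × 1.6444 = 4.5222.
Required input speed = output speed × R = 177.8 × 4.5222 = 804.05 rpm.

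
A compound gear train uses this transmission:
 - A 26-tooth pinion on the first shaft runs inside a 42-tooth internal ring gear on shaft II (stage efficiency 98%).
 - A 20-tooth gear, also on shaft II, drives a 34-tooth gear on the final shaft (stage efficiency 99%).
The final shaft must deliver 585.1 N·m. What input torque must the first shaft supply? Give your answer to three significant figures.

Overall ratio R = 1.6154 × 1.7 = 2.7462; overall efficiency η = 0.98 × 0.99 = 0.9702.
Input torque = output torque / (R × η) = 585.1 / (2.7462 × 0.9702) = 219.61 N·m.

220 N·m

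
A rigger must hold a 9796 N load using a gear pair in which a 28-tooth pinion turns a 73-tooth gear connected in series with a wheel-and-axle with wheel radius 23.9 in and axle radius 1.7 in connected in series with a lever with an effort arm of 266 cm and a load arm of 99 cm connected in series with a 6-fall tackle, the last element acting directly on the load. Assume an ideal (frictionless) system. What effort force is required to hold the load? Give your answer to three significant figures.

Gear pair MA = 73/28 = 2.6071.
Wheel-and-axle MA = R/r = 23.9/1.7 = 14.059.
Lever MA = effort arm / load arm = 266/99 = 2.6869.
Block-and-tackle MA = number of supporting rope parts = 6.
Combined ideal MA = 2.6071 × 14.059 × 2.6869 × 6 = 590.9.
Effort = load / MA = 9796 / 590.9 = 16.578 N.

16.6 N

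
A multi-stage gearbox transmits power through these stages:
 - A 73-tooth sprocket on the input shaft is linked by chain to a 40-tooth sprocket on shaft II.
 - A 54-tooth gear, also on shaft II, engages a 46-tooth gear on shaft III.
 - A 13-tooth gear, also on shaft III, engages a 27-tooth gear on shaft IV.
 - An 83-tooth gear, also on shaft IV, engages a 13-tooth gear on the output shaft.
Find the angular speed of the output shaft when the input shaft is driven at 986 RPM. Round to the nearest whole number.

6494 RPM

Chain: ratio = 40/73 = 0.54795, so shaft II turns at 986 / 0.54795 = 1799.5 RPM.
Gear mesh: ratio = 46/54 = 0.85185, so shaft III turns at 1799.5 / 0.85185 = 2112.4 RPM.
Gear mesh: ratio = 27/13 = 2.0769, so shaft IV turns at 2112.4 / 2.0769 = 1017.1 RPM.
Gear mesh: ratio = 13/83 = 0.15663, so the output shaft turns at 1017.1 / 0.15663 = 6493.7 RPM.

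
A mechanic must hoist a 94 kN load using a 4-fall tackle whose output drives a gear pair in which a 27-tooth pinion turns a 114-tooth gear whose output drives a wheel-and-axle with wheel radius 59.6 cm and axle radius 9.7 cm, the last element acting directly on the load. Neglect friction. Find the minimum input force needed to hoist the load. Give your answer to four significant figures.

0.9058 kN

Block-and-tackle MA = number of supporting rope parts = 4.
Gear pair MA = 114/27 = 4.2222.
Wheel-and-axle MA = R/r = 59.6/9.7 = 6.1443.
Combined ideal MA = 4 × 4.2222 × 6.1443 = 103.77.
Effort = load / MA = 94 / 103.77 = 0.90584 kN.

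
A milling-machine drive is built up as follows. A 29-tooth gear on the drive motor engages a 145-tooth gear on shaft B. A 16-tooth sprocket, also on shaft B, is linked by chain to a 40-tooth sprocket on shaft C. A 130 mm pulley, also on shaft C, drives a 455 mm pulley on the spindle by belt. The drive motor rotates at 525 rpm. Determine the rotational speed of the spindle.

Gear mesh: ratio = 145/29 = 5, so shaft B turns at 525 / 5 = 105 rpm.
Chain: ratio = 40/16 = 2.5, so shaft C turns at 105 / 2.5 = 42 rpm.
Belt: ratio = 455/130 = 3.5, so the spindle turns at 42 / 3.5 = 12 rpm.

12 rpm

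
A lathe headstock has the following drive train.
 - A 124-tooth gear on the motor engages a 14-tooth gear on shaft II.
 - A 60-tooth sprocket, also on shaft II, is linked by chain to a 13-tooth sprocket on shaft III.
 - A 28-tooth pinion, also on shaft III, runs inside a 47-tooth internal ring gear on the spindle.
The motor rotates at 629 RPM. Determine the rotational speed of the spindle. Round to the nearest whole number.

15318 RPM

gear mesh 14/124 = 0.1129 → 629/0.1129 = 5571.1 RPM
chain 13/60 = 0.21667 → 5571.1/0.21667 = 25713 RPM
internal gear 47/28 = 1.6786 → 25713/1.6786 = 15318 RPM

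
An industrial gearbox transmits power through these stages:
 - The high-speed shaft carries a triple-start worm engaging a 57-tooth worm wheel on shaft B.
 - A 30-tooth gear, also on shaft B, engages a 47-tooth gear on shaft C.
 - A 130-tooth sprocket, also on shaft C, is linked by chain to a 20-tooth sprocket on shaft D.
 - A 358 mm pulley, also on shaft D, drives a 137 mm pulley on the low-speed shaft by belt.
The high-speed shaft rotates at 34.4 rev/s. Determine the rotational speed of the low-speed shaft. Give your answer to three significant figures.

Worm: ratio = 57/3 = 19, so shaft B turns at 34.4 / 19 = 1.8105 rev/s.
Gear mesh: ratio = 47/30 = 1.5667, so shaft C turns at 1.8105 / 1.5667 = 1.1557 rev/s.
Chain: ratio = 20/130 = 0.15385, so shaft D turns at 1.1557 / 0.15385 = 7.5118 rev/s.
Belt: ratio = 137/358 = 0.38268, so the low-speed shaft turns at 7.5118 / 0.38268 = 19.629 rev/s.

19.6 rev/s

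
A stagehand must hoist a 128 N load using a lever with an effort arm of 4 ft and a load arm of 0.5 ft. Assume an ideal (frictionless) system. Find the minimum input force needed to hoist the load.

16 N

Lever MA = effort arm / load arm = 4/0.5 = 8.
Effort = load / MA = 128 / 8 = 16 N.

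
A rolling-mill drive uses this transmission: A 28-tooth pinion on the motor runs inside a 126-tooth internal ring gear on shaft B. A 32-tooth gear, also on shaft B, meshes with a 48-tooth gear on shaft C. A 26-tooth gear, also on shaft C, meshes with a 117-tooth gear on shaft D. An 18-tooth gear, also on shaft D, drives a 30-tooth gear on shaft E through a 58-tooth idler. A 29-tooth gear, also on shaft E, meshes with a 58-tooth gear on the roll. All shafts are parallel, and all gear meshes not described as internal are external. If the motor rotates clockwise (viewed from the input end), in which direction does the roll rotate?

counterclockwise

the motor → shaft B: internal mesh, same direction → CW.
shaft B → shaft C: external mesh, 1 reversal → CCW.
shaft C → shaft D: external mesh, 1 reversal → CW.
shaft D → shaft E: driver → idler → driven is 2 external meshes, 2 reversals → CW.
shaft E → the roll: external mesh, 1 reversal → CCW.
5 reversals in total — an odd number — so the roll turns opposite to the motor.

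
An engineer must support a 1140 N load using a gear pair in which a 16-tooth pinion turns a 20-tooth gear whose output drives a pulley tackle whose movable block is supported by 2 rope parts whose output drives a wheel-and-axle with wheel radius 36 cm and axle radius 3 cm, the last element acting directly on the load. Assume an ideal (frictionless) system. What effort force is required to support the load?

38 N

Gear pair MA = 20/16 = 1.25.
Block-and-tackle MA = number of supporting rope parts = 2.
Wheel-and-axle MA = R/r = 36/3 = 12.
Combined ideal MA = 1.25 × 2 × 12 = 30.
Effort = load / MA = 1140 / 30 = 38 N.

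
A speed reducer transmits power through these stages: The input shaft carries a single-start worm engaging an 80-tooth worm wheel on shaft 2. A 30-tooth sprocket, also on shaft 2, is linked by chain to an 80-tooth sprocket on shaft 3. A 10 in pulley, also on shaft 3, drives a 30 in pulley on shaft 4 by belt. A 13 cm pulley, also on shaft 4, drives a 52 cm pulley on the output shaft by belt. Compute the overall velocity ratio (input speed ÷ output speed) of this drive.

2560

Each stage contributes driven/driver: worm 80/1 = 80, chain 80/30 = 2.6667, belt 30/10 = 3, belt 52/13 = 4.
Overall: 80 × 2.6667 × 3 × 4 = 2560.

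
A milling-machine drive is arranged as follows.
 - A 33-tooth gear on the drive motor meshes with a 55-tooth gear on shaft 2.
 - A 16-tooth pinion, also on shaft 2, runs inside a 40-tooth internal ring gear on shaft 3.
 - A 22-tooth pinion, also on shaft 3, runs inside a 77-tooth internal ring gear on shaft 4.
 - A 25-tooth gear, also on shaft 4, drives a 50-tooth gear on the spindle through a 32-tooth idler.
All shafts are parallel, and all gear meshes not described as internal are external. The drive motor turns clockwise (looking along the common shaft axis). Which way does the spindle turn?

the drive motor → shaft 2: external mesh, 1 reversal → CCW.
shaft 2 → shaft 3: internal mesh, same direction → CCW.
shaft 3 → shaft 4: internal mesh, same direction → CCW.
shaft 4 → the spindle: driver → idler → driven is 2 external meshes, 2 reversals → CCW.
3 reversals in total — an odd number — so the spindle turns opposite to the drive motor.

counterclockwise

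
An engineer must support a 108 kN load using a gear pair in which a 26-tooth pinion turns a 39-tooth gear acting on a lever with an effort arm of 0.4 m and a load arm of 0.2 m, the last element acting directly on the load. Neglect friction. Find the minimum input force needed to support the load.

Gear pair MA = 39/26 = 1.5.
Lever MA = effort arm / load arm = 0.4/0.2 = 2.
Combined ideal MA = 1.5 × 2 = 3.
Effort = load / MA = 108 / 3 = 36 kN.

36 kN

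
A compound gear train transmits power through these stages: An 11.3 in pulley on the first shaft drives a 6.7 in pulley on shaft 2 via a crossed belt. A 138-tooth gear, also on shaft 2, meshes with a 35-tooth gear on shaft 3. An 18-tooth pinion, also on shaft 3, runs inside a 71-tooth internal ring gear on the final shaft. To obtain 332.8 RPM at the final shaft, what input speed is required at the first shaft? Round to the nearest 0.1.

197.4 RPM

Overall ratio R = 0.59292 × 0.25362 × 3.9444 = 0.59316.
Required input speed = output speed × R = 332.8 × 0.59316 = 197.4 RPM.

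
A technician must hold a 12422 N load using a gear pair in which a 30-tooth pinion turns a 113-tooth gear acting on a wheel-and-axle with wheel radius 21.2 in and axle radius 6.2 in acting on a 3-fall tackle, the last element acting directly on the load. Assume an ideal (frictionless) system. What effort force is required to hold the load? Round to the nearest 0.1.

Gear pair MA = 113/30 = 3.7667.
Wheel-and-axle MA = R/r = 21.2/6.2 = 3.4194.
Block-and-tackle MA = number of supporting rope parts = 3.
Combined ideal MA = 3.7667 × 3.4194 × 3 = 38.639.
Effort = load / MA = 12422 / 38.639 = 321.49 N.

321.5 N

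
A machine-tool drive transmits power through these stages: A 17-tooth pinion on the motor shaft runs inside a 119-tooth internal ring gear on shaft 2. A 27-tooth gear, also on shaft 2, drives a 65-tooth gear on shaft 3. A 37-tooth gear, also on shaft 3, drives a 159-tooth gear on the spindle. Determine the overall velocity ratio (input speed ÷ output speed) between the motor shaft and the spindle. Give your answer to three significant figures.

72.4

Each stage contributes driven/driver: internal gear 119/17 = 7, gear mesh 65/27 = 2.4074, gear mesh 159/37 = 4.2973.
Overall: 7 × 2.4074 × 4.2973 = 72.417.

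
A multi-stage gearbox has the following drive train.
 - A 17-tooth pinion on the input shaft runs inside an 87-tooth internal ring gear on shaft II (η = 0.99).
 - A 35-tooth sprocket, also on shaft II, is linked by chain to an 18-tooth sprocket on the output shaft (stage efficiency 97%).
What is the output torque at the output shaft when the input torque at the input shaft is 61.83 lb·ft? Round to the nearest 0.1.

internal gear 87/17 = 5.1176 → τ = 61.83·5.1176·0.99 = 313.26 lb·ft
chain 18/35 = 0.51429 → τ = 313.26·0.51429·0.97 = 156.27 lb·ft

156.3 lb·ft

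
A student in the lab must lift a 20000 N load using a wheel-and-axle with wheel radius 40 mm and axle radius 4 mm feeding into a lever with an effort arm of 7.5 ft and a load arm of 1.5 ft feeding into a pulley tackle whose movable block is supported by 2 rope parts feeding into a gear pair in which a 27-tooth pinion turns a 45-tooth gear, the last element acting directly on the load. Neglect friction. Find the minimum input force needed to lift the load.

Wheel-and-axle MA = R/r = 40/4 = 10.
Lever MA = effort arm / load arm = 7.5/1.5 = 5.
Block-and-tackle MA = number of supporting rope parts = 2.
Gear pair MA = 45/27 = 1.6667.
Combined ideal MA = 10 × 5 × 2 × 1.6667 = 166.67.
Effort = load / MA = 20000 / 166.67 = 120 N.

120 N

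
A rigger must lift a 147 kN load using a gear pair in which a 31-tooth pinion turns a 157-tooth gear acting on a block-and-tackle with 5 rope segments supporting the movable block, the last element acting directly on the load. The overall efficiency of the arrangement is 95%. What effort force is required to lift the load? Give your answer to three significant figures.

6.11 kN

Gear pair MA = 157/31 = 5.0645.
Block-and-tackle MA = number of supporting rope parts = 5.
Combined ideal MA = 5.0645 × 5 = 25.323.
Actual MA = 25.323 × 0.95 = 24.056.
Effort = load / actual MA = 147 / 24.056 = 6.1106 kN.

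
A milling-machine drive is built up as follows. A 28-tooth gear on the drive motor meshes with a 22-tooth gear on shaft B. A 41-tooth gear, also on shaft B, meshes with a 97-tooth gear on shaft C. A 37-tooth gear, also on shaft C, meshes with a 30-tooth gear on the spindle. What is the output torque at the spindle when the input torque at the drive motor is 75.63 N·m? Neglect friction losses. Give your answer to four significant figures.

114.0 N·m

Gear mesh: ratio = 22/28 = 0.78571; torque at shaft B = 75.63 × 0.78571 = 59.424 N·m.
Gear mesh: ratio = 97/41 = 2.3659; torque at shaft C = 59.424 × 2.3659 = 140.59 N·m.
Gear mesh: ratio = 30/37 = 0.81081; torque at the spindle = 140.59 × 0.81081 = 113.99 N·m.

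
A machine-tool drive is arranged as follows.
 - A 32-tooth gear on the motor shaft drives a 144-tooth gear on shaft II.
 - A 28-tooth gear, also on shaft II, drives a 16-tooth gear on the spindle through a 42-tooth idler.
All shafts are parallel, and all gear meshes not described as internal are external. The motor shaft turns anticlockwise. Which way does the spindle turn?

the motor shaft → shaft II: external mesh, 1 reversal → CW.
shaft II → the spindle: driver → idler → driven is 2 external meshes, 2 reversals → CW.
3 reversals in total — an odd number — so the spindle turns opposite to the motor shaft.

clockwise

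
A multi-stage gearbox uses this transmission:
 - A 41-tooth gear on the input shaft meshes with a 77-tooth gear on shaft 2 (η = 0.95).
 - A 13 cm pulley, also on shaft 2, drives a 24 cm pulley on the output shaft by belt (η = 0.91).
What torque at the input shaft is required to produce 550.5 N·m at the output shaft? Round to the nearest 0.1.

183.7 N·m

Overall ratio R = 1.878 × 1.8462 = 3.4672; overall efficiency η = 0.95 × 0.91 = 0.8645.
Input torque = output torque / (R × η) = 550.5 / (3.4672 × 0.8645) = 183.66 N·m.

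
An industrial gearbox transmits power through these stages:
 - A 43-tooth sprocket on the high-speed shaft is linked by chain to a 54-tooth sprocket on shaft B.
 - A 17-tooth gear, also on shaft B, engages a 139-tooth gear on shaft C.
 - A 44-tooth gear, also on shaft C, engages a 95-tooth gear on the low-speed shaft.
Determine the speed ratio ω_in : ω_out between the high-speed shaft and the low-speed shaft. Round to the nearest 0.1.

Each stage contributes driven/driver: chain 54/43 = 1.2558, gear mesh 139/17 = 8.1765, gear mesh 95/44 = 2.1591.
Overall: 1.2558 × 8.1765 × 2.1591 = 22.17.

22.2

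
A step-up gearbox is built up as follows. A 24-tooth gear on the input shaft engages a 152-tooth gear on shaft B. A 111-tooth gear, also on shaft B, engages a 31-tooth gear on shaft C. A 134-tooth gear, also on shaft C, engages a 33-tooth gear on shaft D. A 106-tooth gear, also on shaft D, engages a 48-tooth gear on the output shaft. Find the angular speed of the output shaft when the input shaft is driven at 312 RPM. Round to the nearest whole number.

gear mesh 152/24 = 6.3333 → 312/6.3333 = 49.263 RPM
gear mesh 31/111 = 0.27928 → 49.263/0.27928 = 176.39 RPM
gear mesh 33/134 = 0.24627 → 176.39/0.24627 = 716.27 RPM
gear mesh 48/106 = 0.45283 → 716.27/0.45283 = 1581.8 RPM

1582 RPM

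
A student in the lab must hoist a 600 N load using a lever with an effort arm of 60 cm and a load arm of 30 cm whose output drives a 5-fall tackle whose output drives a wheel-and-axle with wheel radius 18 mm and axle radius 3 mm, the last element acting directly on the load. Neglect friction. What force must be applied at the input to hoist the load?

Lever MA = effort arm / load arm = 60/30 = 2.
Block-and-tackle MA = number of supporting rope parts = 5.
Wheel-and-axle MA = R/r = 18/3 = 6.
Combined ideal MA = 2 × 5 × 6 = 60.
Effort = load / MA = 600 / 60 = 10 N.

10 N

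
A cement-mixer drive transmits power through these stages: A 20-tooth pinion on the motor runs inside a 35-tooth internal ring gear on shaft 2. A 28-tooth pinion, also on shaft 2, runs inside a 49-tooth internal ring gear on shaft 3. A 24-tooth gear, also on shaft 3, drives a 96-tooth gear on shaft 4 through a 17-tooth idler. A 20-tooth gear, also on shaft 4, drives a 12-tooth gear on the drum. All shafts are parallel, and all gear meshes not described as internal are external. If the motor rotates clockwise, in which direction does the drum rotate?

anticlockwise

the motor → shaft 2: internal mesh, same direction → CW.
shaft 2 → shaft 3: internal mesh, same direction → CW.
shaft 3 → shaft 4: driver → idler → driven is 2 external meshes, 2 reversals → CW.
shaft 4 → the drum: external mesh, 1 reversal → CCW.
3 reversals in total — an odd number — so the drum turns opposite to the motor.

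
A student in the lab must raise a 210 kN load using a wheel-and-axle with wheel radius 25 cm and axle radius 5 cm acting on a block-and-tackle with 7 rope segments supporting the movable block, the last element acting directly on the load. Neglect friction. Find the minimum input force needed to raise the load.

Wheel-and-axle MA = R/r = 25/5 = 5.
Block-and-tackle MA = number of supporting rope parts = 7.
Combined ideal MA = 5 × 7 = 35.
Effort = load / MA = 210 / 35 = 6 kN.

6 kN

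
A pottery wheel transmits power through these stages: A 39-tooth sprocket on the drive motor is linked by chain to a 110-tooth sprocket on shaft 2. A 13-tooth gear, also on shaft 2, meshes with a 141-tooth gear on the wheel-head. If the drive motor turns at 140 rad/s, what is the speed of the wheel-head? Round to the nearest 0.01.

chain 110/39 = 2.8205 → 140/2.8205 = 49.636 rad/s
gear mesh 141/13 = 10.846 → 49.636/10.846 = 4.5764 rad/s

4.58 rad/s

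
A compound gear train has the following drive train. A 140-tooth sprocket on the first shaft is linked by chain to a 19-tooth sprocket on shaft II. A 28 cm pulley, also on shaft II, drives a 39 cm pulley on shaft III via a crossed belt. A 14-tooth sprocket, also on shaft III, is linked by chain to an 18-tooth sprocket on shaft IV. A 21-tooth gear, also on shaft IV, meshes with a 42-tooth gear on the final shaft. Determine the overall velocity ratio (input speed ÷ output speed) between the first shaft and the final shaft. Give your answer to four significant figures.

0.4861

Each stage contributes driven/driver: chain 19/140 = 0.13571, belt 39/28 = 1.3929, chain 18/14 = 1.2857, gear mesh 42/21 = 2.
Overall: 0.13571 × 1.3929 × 1.2857 × 2 = 0.48608.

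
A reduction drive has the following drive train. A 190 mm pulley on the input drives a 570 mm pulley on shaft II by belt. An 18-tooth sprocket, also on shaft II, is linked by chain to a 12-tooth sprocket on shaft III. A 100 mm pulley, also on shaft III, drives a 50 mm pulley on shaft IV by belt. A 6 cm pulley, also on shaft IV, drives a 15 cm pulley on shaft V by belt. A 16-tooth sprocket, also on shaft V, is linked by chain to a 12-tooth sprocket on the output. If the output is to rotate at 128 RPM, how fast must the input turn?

240 RPM

Overall ratio R = 3 × 0.66667 × 0.5 × 2.5 × 0.75 = 1.875.
Required input speed = output speed × R = 128 × 1.875 = 240 RPM.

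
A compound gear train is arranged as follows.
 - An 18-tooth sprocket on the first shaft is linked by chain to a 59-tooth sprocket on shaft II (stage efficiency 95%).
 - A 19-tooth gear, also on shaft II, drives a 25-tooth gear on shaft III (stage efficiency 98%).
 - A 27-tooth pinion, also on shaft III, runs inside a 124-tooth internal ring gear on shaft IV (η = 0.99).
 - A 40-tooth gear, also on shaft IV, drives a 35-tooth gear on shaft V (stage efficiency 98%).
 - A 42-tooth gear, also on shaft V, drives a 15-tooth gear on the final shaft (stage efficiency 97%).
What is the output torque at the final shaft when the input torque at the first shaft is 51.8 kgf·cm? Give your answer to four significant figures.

280.9 kgf·cm

After the chain (59/18): 51.8 × 3.2778 × 0.95 = 161.3 kgf·cm
After the gear mesh (25/19): 161.3 × 1.3158 × 0.98 = 207.99 kgf·cm
After the internal gear (124/27): 207.99 × 4.5926 × 0.99 = 945.67 kgf·cm
After the gear mesh (35/40): 945.67 × 0.875 × 0.98 = 810.91 kgf·cm
After the gear mesh (15/42): 810.91 × 0.35714 × 0.97 = 280.92 kgf·cm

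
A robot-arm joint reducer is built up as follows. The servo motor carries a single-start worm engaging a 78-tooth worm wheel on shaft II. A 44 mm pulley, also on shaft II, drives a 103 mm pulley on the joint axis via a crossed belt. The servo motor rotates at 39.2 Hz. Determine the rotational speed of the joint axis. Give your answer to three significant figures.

Worm: ratio = 78/1 = 78, so shaft II turns at 39.2 / 78 = 0.50256 Hz.
Belt: ratio = 103/44 = 2.3409, so the joint axis turns at 0.50256 / 2.3409 = 0.21469 Hz.

0.215 Hz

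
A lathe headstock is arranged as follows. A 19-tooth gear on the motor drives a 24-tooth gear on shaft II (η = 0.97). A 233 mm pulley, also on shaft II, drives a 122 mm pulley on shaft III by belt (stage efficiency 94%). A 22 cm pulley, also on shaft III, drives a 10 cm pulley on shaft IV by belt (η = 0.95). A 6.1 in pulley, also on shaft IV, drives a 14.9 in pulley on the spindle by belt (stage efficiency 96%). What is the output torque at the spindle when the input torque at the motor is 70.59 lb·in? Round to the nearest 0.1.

Gear mesh: ratio = 24/19 = 1.2632; torque at shaft II = 70.59 × 1.2632 × 0.97 = 86.491 lb·in.
Belt: ratio = 122/233 = 0.52361; torque at shaft III = 86.491 × 0.52361 × 0.94 = 42.57 lb·in.
Belt: ratio = 10/22 = 0.45455; torque at shaft IV = 42.57 × 0.45455 × 0.95 = 18.383 lb·in.
Belt: ratio = 14.9/6.1 = 2.4426; torque at the spindle = 18.383 × 2.4426 × 0.96 = 43.106 lb·in.

43.1 lb·in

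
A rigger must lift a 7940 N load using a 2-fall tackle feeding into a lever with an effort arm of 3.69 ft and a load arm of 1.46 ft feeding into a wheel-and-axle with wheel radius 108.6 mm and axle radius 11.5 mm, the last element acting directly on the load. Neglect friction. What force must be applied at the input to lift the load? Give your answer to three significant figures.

166 N

Block-and-tackle MA = number of supporting rope parts = 2.
Lever MA = effort arm / load arm = 3.69/1.46 = 2.5274.
Wheel-and-axle MA = R/r = 108.6/11.5 = 9.4435.
Combined ideal MA = 2 × 2.5274 × 9.4435 = 47.735.
Effort = load / MA = 7940 / 47.735 = 166.34 N.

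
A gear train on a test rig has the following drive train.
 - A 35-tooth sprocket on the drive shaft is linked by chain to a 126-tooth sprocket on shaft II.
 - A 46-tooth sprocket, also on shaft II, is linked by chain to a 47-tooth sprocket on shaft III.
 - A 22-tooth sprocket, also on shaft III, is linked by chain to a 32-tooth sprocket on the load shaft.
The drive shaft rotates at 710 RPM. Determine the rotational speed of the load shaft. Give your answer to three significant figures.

chain 126/35 = 3.6 → 710/3.6 = 197.22 RPM
chain 47/46 = 1.0217 → 197.22/1.0217 = 193.03 RPM
chain 32/22 = 1.4545 → 193.03/1.4545 = 132.71 RPM

133 RPM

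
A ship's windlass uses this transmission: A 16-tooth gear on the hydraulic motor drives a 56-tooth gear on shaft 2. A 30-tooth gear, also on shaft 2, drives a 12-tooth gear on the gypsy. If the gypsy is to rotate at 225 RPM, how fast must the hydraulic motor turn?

Overall ratio R = 3.5 × 0.4 = 1.4.
Required input speed = output speed × R = 225 × 1.4 = 315 RPM.

315 RPM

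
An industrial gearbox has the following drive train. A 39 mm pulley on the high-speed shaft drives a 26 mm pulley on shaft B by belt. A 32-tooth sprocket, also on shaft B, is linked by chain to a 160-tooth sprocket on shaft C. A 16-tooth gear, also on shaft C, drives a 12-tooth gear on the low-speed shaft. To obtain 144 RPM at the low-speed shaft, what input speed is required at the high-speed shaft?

360 RPM

Overall ratio R = 0.66667 × 5 × 0.75 = 2.5.
Required input speed = output speed × R = 144 × 2.5 = 360 RPM.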